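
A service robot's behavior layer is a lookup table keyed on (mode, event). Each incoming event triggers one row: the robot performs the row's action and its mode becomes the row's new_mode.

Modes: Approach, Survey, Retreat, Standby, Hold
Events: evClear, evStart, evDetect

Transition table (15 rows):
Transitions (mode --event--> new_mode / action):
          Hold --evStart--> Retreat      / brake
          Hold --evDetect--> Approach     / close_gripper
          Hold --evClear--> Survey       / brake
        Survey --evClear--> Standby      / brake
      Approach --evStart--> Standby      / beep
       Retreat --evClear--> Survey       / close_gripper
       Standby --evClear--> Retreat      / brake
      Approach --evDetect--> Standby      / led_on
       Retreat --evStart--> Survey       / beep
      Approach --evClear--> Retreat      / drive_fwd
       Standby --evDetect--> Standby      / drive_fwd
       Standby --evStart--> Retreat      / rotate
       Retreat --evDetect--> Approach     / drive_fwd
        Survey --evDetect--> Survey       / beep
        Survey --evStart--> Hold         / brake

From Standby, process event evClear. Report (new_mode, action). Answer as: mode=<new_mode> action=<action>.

current mode = Standby; filter table to that mode:
  (Standby, evClear) → (Retreat, brake)  ← event matches
  (Standby, evDetect) → (Standby, drive_fwd)
  (Standby, evStart) → (Retreat, rotate)
event = evClear selects (Retreat, brake)

mode=Retreat action=brake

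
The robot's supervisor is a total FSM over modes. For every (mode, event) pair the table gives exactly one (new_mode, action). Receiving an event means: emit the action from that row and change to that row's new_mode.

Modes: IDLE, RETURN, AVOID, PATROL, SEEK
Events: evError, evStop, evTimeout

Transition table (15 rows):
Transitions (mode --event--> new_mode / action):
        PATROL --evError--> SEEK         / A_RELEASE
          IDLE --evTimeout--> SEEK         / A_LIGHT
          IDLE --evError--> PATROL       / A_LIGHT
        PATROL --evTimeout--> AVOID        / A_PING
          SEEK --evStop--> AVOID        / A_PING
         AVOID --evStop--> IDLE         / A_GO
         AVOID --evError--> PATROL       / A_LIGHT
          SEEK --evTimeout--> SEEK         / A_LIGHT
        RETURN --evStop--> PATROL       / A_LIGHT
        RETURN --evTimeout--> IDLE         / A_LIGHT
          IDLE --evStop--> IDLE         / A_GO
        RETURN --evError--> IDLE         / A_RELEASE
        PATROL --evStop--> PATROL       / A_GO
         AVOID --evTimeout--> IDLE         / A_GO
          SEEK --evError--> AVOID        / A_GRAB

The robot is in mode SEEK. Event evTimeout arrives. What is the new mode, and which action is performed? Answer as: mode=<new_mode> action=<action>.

current mode = SEEK; filter table to that mode:
  (SEEK, evStop) → (AVOID, A_PING)
  (SEEK, evTimeout) → (SEEK, A_LIGHT)  ← event matches
  (SEEK, evError) → (AVOID, A_GRAB)
event = evTimeout selects (SEEK, A_LIGHT)

mode=SEEK action=A_LIGHT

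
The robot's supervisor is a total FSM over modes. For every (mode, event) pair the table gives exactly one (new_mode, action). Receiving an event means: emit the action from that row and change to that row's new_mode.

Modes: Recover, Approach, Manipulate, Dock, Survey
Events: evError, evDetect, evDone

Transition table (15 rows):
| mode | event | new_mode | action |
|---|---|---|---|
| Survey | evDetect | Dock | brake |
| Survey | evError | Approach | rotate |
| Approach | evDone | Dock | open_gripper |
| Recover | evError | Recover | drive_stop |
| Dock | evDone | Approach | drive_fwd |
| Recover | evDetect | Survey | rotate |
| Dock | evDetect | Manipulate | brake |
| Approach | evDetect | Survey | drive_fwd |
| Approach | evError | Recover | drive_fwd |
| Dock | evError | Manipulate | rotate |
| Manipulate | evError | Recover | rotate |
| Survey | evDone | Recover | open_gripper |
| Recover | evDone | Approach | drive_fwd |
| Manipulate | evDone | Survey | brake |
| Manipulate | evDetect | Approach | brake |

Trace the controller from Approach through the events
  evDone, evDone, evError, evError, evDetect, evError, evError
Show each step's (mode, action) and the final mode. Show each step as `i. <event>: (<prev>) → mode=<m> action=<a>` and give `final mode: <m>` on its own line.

1. evDone: (Approach) → mode=Dock action=open_gripper
2. evDone: (Dock) → mode=Approach action=drive_fwd
3. evError: (Approach) → mode=Recover action=drive_fwd
4. evError: (Recover) → mode=Recover action=drive_stop
5. evDetect: (Recover) → mode=Survey action=rotate
6. evError: (Survey) → mode=Approach action=rotate
7. evError: (Approach) → mode=Recover action=drive_fwd

final mode: Recover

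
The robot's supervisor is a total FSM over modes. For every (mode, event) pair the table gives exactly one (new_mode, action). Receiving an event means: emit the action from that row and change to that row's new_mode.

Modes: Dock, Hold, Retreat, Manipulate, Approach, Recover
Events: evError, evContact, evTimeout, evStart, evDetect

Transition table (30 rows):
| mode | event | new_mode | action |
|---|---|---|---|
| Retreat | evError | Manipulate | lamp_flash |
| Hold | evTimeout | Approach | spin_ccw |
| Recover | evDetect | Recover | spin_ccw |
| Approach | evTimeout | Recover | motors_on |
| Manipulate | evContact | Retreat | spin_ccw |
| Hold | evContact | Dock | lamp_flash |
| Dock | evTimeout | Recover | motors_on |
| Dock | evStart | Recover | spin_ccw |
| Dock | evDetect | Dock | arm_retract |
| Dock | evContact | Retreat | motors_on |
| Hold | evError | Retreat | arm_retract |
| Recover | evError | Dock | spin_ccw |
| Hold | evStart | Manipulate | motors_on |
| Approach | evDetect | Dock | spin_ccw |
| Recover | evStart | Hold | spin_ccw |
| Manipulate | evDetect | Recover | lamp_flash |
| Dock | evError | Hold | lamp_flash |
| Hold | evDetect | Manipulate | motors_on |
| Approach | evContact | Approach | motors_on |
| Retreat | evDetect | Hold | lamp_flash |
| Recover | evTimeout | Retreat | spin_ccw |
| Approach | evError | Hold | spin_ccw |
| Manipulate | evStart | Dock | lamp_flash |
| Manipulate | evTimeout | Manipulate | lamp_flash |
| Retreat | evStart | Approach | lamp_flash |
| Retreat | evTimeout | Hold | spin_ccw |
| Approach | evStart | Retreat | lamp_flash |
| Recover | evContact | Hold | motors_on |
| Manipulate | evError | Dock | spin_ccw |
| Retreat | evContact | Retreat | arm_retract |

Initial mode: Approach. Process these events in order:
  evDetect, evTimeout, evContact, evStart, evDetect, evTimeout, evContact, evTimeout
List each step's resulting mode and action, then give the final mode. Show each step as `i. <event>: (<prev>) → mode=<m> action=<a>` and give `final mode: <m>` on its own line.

final mode: Hold

1. evDetect: (Approach) → mode=Dock action=spin_ccw
2. evTimeout: (Dock) → mode=Recover action=motors_on
3. evContact: (Recover) → mode=Hold action=motors_on
4. evStart: (Hold) → mode=Manipulate action=motors_on
5. evDetect: (Manipulate) → mode=Recover action=lamp_flash
6. evTimeout: (Recover) → mode=Retreat action=spin_ccw
7. evContact: (Retreat) → mode=Retreat action=arm_retract
8. evTimeout: (Retreat) → mode=Hold action=spin_ccw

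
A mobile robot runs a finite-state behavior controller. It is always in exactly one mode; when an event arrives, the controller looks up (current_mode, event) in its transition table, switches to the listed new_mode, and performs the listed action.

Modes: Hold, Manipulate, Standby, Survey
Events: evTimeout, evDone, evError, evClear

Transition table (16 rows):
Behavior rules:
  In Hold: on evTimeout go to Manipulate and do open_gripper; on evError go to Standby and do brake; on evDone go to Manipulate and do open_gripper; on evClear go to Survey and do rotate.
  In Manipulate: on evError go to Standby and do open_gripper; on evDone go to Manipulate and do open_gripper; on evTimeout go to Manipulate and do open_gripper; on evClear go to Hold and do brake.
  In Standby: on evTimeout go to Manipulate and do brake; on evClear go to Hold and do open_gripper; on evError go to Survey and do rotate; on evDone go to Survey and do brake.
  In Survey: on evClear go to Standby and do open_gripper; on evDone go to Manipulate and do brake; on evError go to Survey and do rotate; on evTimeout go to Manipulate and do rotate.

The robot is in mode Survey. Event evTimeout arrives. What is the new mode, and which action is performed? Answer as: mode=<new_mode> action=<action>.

mode=Manipulate action=rotate

current mode = Survey; filter table to that mode:
  (Survey, evClear) → (Standby, open_gripper)
  (Survey, evDone) → (Manipulate, brake)
  (Survey, evError) → (Survey, rotate)
  (Survey, evTimeout) → (Manipulate, rotate)  ← event matches
event = evTimeout selects (Manipulate, rotate)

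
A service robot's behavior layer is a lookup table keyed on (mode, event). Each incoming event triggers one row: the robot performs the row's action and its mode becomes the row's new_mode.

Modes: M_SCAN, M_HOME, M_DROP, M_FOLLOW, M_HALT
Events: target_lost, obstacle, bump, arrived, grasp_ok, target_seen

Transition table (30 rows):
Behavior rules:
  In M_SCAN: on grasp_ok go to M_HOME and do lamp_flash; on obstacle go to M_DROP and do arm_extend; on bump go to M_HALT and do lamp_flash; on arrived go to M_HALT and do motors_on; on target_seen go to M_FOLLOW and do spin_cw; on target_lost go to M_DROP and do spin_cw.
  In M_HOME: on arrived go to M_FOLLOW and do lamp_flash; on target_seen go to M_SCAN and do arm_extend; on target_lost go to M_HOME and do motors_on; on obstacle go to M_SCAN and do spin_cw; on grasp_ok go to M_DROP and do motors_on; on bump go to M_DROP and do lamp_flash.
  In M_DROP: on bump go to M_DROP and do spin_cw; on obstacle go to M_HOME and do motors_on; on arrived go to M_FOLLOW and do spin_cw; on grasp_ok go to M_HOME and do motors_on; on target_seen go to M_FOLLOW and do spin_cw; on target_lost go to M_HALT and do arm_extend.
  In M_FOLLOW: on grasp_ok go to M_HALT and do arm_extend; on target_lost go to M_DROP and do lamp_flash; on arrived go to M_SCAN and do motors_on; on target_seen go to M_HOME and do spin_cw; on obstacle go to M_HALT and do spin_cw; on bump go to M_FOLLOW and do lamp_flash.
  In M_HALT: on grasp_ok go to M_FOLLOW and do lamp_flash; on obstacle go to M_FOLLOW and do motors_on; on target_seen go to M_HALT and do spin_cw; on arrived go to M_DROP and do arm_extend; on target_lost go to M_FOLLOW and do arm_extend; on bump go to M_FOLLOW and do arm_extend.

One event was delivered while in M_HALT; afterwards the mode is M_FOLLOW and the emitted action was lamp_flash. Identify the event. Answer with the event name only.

try target_lost: (M_HALT, target_lost) → (M_FOLLOW, arm_extend)
try obstacle: (M_HALT, obstacle) → (M_FOLLOW, motors_on)
try bump: (M_HALT, bump) → (M_FOLLOW, arm_extend)
try arrived: (M_HALT, arrived) → (M_DROP, arm_extend)
try grasp_ok: (M_HALT, grasp_ok) → (M_FOLLOW, lamp_flash)  ← matches
try target_seen: (M_HALT, target_seen) → (M_HALT, spin_cw)

grasp_ok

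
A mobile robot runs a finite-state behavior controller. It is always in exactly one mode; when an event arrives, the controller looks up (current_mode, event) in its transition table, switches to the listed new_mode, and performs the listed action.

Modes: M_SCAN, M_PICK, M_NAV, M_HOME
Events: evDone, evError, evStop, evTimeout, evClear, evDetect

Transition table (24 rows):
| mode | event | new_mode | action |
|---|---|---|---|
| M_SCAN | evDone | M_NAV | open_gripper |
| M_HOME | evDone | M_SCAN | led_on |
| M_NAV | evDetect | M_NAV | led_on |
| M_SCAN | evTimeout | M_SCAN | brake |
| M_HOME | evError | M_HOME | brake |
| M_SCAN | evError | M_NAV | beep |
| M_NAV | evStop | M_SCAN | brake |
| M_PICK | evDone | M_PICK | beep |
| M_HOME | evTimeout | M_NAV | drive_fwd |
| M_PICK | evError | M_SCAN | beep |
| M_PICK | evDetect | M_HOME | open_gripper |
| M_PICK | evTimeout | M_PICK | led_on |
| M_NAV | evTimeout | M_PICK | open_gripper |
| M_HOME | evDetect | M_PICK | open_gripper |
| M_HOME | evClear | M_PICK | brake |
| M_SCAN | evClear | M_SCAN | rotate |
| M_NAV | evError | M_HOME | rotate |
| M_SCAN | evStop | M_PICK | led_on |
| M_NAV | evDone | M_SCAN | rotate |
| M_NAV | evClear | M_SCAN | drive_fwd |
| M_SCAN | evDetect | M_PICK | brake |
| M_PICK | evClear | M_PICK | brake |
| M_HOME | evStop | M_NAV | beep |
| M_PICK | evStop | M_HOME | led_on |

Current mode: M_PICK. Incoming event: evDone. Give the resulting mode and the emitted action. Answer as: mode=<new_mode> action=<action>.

mode=M_PICK action=beep

current mode = M_PICK; filter table to that mode:
  (M_PICK, evDone) → (M_PICK, beep)  ← event matches
  (M_PICK, evError) → (M_SCAN, beep)
  (M_PICK, evDetect) → (M_HOME, open_gripper)
  (M_PICK, evTimeout) → (M_PICK, led_on)
  (M_PICK, evClear) → (M_PICK, brake)
  (M_PICK, evStop) → (M_HOME, led_on)
event = evDone selects (M_PICK, beep)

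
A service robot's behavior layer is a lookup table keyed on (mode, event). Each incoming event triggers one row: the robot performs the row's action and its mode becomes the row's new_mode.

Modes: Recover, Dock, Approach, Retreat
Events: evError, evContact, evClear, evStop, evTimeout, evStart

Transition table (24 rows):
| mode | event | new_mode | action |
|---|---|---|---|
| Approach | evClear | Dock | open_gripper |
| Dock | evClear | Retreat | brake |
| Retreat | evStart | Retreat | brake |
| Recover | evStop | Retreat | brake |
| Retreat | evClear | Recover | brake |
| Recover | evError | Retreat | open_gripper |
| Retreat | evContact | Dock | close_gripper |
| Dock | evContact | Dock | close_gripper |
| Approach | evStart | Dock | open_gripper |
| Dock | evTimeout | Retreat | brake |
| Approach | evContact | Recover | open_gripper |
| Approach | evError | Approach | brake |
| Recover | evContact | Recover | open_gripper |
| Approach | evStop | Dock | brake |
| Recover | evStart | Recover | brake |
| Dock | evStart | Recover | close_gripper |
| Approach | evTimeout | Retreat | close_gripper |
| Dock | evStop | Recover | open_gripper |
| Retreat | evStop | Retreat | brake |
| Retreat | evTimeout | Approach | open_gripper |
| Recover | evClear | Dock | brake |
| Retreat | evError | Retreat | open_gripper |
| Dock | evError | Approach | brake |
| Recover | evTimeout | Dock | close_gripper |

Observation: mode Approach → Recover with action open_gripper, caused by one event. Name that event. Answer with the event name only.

try evError: (Approach, evError) → (Approach, brake)
try evContact: (Approach, evContact) → (Recover, open_gripper)  ← matches
try evClear: (Approach, evClear) → (Dock, open_gripper)
try evStop: (Approach, evStop) → (Dock, brake)
try evTimeout: (Approach, evTimeout) → (Retreat, close_gripper)
try evStart: (Approach, evStart) → (Dock, open_gripper)

evContact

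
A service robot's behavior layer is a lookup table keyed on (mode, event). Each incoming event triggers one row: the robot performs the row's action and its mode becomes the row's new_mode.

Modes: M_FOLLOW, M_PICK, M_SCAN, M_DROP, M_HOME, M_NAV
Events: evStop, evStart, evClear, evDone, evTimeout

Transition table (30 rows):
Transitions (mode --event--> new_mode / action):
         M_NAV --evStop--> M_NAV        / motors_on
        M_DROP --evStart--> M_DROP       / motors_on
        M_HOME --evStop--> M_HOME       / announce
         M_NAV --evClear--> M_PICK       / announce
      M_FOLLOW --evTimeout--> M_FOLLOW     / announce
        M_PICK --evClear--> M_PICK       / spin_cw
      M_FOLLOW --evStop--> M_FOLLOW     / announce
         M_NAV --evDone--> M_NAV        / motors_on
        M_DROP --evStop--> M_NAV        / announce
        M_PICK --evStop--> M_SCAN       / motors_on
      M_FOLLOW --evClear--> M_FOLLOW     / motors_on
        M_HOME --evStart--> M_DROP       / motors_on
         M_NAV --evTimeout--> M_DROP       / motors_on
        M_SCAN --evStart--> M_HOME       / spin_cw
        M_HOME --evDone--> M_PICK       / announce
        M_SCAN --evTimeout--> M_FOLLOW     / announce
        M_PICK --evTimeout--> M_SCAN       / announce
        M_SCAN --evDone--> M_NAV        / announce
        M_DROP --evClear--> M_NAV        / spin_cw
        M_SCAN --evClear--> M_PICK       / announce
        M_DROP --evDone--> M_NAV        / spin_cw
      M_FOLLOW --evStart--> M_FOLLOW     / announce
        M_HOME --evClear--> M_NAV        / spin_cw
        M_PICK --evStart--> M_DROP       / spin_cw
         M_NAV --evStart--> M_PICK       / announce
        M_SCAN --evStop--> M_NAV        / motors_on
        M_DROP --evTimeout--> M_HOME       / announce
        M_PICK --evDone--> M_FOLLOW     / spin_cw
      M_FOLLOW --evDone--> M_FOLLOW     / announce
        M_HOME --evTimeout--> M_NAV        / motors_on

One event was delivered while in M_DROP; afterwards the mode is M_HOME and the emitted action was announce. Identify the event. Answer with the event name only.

try evStop: (M_DROP, evStop) → (M_NAV, announce)
try evStart: (M_DROP, evStart) → (M_DROP, motors_on)
try evClear: (M_DROP, evClear) → (M_NAV, spin_cw)
try evDone: (M_DROP, evDone) → (M_NAV, spin_cw)
try evTimeout: (M_DROP, evTimeout) → (M_HOME, announce)  ← matches

evTimeout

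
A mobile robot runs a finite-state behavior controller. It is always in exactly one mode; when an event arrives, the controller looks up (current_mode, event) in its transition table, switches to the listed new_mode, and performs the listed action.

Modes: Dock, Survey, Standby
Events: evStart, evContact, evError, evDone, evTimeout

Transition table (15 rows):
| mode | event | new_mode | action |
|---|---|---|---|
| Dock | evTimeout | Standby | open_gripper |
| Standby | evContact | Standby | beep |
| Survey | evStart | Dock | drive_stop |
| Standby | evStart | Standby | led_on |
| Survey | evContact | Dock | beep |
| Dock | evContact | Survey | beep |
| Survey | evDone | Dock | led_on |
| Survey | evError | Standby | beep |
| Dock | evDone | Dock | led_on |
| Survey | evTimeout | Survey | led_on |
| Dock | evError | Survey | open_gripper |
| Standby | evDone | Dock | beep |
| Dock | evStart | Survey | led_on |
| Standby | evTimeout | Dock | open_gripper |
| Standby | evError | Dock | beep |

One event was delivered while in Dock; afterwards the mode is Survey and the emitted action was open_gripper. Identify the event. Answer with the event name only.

evError

try evStart: (Dock, evStart) → (Survey, led_on)
try evContact: (Dock, evContact) → (Survey, beep)
try evError: (Dock, evError) → (Survey, open_gripper)  ← matches
try evDone: (Dock, evDone) → (Dock, led_on)
try evTimeout: (Dock, evTimeout) → (Standby, open_gripper)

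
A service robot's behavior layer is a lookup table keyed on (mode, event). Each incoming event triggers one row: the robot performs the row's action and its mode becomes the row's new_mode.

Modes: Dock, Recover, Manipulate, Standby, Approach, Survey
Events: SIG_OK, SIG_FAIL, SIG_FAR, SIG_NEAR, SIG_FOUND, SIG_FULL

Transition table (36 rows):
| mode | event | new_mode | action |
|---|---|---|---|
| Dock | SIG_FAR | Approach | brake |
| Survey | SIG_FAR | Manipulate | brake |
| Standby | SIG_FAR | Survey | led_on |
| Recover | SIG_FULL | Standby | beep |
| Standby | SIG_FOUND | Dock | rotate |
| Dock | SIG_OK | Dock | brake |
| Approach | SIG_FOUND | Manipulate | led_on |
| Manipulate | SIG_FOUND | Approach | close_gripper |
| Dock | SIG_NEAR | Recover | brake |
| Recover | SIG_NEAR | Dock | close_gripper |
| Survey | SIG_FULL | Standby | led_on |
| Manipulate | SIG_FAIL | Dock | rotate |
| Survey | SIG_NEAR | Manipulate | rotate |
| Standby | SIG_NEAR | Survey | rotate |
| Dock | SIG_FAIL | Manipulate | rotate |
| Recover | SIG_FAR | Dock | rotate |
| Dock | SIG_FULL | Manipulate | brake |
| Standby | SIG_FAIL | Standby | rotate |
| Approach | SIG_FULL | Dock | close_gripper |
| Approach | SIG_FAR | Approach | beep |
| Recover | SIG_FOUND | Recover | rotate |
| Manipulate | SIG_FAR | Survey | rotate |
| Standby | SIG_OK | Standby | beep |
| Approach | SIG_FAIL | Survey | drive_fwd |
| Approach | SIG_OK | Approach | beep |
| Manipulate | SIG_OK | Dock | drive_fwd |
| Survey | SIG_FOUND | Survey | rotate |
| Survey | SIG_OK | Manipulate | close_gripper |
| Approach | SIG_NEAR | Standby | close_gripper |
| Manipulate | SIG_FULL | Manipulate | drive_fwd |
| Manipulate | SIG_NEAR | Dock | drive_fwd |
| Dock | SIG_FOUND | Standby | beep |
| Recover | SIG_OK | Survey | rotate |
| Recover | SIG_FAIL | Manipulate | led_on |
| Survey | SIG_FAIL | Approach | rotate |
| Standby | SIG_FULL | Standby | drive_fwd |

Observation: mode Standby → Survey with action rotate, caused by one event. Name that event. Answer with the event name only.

try SIG_OK: (Standby, SIG_OK) → (Standby, beep)
try SIG_FAIL: (Standby, SIG_FAIL) → (Standby, rotate)
try SIG_FAR: (Standby, SIG_FAR) → (Survey, led_on)
try SIG_NEAR: (Standby, SIG_NEAR) → (Survey, rotate)  ← matches
try SIG_FOUND: (Standby, SIG_FOUND) → (Dock, rotate)
try SIG_FULL: (Standby, SIG_FULL) → (Standby, drive_fwd)

SIG_NEAR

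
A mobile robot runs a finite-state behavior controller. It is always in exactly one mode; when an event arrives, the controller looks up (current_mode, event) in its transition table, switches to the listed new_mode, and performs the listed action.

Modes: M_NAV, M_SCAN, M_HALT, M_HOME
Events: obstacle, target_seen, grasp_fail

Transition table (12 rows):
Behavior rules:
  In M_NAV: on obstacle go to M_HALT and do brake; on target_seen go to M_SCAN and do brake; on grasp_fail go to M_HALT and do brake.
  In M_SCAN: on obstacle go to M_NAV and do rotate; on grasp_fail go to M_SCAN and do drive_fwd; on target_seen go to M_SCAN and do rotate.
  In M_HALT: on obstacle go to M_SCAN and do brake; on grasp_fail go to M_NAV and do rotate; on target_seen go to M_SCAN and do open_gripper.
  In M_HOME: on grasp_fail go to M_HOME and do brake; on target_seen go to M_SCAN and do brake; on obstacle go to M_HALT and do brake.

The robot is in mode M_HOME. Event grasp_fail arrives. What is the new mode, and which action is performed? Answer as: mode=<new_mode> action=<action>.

current mode = M_HOME; filter table to that mode:
  (M_HOME, grasp_fail) → (M_HOME, brake)  ← event matches
  (M_HOME, target_seen) → (M_SCAN, brake)
  (M_HOME, obstacle) → (M_HALT, brake)
event = grasp_fail selects (M_HOME, brake)

mode=M_HOME action=brake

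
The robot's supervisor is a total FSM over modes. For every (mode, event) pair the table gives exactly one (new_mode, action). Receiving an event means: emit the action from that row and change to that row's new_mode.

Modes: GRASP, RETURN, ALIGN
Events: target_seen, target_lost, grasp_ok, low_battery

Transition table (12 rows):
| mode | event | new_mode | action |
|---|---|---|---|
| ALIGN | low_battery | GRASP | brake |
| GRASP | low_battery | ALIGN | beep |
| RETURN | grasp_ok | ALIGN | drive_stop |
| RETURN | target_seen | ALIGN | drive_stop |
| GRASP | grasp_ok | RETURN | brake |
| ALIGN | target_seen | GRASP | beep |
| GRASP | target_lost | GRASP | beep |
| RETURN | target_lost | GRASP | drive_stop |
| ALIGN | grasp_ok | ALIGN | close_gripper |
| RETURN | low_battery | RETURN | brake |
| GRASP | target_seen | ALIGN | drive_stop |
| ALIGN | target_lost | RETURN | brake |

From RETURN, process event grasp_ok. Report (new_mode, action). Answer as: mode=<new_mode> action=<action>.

current mode = RETURN; filter table to that mode:
  (RETURN, grasp_ok) → (ALIGN, drive_stop)  ← event matches
  (RETURN, target_seen) → (ALIGN, drive_stop)
  (RETURN, target_lost) → (GRASP, drive_stop)
  (RETURN, low_battery) → (RETURN, brake)
event = grasp_ok selects (ALIGN, drive_stop)

mode=ALIGN action=drive_stop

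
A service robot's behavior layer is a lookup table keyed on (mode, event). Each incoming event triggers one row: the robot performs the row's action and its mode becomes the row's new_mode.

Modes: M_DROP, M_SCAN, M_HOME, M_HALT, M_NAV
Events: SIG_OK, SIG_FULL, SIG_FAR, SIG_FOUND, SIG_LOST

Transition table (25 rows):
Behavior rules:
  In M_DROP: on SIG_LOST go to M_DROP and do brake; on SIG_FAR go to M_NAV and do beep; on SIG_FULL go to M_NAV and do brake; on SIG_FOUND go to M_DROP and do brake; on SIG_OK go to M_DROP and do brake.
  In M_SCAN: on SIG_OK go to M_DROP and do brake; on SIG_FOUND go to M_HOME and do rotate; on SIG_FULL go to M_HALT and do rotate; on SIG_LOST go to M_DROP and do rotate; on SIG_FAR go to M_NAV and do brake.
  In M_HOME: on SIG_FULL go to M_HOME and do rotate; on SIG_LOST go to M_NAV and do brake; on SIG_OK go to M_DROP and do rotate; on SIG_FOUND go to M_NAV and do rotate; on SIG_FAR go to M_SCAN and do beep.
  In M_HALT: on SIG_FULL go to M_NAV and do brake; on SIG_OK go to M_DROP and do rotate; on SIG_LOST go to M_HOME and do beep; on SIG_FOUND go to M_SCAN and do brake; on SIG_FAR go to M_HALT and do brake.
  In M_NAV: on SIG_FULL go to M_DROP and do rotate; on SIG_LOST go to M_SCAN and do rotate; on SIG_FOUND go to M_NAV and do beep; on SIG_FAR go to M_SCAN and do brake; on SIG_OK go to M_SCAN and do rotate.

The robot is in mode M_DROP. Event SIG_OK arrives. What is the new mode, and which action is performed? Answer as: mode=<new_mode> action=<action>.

current mode = M_DROP; filter table to that mode:
  (M_DROP, SIG_LOST) → (M_DROP, brake)
  (M_DROP, SIG_FAR) → (M_NAV, beep)
  (M_DROP, SIG_FULL) → (M_NAV, brake)
  (M_DROP, SIG_FOUND) → (M_DROP, brake)
  (M_DROP, SIG_OK) → (M_DROP, brake)  ← event matches
event = SIG_OK selects (M_DROP, brake)

mode=M_DROP action=brake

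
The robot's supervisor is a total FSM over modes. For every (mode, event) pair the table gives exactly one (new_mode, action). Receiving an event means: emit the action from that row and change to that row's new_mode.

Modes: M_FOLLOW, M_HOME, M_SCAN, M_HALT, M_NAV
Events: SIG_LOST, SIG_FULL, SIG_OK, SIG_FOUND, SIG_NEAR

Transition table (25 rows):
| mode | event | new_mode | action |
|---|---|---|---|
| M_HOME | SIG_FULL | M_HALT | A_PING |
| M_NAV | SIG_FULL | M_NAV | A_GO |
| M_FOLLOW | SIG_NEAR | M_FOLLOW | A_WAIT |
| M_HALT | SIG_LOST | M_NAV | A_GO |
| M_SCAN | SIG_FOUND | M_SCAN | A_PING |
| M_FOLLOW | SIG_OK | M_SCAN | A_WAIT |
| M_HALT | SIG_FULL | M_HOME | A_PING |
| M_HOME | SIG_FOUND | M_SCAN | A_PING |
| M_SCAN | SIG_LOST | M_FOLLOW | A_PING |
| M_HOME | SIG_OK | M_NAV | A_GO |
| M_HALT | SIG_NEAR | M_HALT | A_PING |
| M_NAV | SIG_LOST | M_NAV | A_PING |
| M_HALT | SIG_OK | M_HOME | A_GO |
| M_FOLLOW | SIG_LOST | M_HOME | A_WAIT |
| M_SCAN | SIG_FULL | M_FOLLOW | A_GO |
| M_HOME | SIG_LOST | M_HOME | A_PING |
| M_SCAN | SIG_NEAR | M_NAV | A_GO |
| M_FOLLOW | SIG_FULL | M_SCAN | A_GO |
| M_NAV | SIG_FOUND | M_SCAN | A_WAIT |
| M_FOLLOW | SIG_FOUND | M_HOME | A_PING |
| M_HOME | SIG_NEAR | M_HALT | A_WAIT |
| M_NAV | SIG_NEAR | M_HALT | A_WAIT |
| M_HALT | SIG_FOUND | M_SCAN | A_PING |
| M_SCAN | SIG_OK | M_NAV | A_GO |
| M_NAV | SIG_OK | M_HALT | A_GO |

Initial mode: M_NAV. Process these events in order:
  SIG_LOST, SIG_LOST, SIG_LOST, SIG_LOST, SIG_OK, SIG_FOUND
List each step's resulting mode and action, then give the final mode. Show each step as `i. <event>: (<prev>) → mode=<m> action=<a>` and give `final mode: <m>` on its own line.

1. SIG_LOST: (M_NAV) → mode=M_NAV action=A_PING
2. SIG_LOST: (M_NAV) → mode=M_NAV action=A_PING
3. SIG_LOST: (M_NAV) → mode=M_NAV action=A_PING
4. SIG_LOST: (M_NAV) → mode=M_NAV action=A_PING
5. SIG_OK: (M_NAV) → mode=M_HALT action=A_GO
6. SIG_FOUND: (M_HALT) → mode=M_SCAN action=A_PING

final mode: M_SCAN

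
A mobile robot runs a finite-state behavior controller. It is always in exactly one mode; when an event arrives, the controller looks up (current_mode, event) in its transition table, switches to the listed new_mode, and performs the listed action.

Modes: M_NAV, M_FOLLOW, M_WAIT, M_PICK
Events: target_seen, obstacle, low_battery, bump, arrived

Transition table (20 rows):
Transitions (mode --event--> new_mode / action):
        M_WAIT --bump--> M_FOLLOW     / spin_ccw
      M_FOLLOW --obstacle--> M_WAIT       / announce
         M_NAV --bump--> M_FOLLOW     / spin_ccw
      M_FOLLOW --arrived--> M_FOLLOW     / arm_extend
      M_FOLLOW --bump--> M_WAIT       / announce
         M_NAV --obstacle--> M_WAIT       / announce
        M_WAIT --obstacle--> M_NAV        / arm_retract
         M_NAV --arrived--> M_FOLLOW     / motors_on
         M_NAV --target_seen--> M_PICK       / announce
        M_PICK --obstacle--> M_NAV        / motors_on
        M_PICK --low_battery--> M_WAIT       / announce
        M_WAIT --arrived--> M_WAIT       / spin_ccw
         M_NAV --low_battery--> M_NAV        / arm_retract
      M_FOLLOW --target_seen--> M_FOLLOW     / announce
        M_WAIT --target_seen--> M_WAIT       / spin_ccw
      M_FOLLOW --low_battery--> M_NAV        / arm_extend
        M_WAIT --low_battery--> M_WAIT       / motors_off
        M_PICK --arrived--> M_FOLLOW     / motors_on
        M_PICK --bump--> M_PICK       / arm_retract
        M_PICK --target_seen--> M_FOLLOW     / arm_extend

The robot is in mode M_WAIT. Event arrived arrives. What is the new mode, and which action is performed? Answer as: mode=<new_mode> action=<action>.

current mode = M_WAIT; filter table to that mode:
  (M_WAIT, bump) → (M_FOLLOW, spin_ccw)
  (M_WAIT, obstacle) → (M_NAV, arm_retract)
  (M_WAIT, arrived) → (M_WAIT, spin_ccw)  ← event matches
  (M_WAIT, target_seen) → (M_WAIT, spin_ccw)
  (M_WAIT, low_battery) → (M_WAIT, motors_off)
event = arrived selects (M_WAIT, spin_ccw)

mode=M_WAIT action=spin_ccw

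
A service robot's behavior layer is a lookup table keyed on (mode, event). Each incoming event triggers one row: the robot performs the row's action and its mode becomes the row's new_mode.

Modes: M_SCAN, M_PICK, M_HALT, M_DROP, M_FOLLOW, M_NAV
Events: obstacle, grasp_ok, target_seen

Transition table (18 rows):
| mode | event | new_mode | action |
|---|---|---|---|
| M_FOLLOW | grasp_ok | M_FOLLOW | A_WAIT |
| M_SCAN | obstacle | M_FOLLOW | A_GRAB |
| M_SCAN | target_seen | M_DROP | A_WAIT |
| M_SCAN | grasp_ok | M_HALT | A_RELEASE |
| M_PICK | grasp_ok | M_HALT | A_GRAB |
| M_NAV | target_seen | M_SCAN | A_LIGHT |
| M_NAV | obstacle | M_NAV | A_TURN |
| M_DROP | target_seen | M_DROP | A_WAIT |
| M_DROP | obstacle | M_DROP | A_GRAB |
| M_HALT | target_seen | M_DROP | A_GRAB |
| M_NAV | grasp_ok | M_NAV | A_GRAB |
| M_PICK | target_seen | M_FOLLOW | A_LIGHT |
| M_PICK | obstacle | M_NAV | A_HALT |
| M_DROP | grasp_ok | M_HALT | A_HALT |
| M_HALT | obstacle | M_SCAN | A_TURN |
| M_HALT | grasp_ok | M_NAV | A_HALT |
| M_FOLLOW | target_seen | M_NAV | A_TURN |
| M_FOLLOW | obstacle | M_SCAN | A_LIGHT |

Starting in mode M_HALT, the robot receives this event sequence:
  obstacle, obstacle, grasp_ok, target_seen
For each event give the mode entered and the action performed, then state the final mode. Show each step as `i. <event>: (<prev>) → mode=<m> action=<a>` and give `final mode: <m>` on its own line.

1. obstacle: (M_HALT) → mode=M_SCAN action=A_TURN
2. obstacle: (M_SCAN) → mode=M_FOLLOW action=A_GRAB
3. grasp_ok: (M_FOLLOW) → mode=M_FOLLOW action=A_WAIT
4. target_seen: (M_FOLLOW) → mode=M_NAV action=A_TURN

final mode: M_NAV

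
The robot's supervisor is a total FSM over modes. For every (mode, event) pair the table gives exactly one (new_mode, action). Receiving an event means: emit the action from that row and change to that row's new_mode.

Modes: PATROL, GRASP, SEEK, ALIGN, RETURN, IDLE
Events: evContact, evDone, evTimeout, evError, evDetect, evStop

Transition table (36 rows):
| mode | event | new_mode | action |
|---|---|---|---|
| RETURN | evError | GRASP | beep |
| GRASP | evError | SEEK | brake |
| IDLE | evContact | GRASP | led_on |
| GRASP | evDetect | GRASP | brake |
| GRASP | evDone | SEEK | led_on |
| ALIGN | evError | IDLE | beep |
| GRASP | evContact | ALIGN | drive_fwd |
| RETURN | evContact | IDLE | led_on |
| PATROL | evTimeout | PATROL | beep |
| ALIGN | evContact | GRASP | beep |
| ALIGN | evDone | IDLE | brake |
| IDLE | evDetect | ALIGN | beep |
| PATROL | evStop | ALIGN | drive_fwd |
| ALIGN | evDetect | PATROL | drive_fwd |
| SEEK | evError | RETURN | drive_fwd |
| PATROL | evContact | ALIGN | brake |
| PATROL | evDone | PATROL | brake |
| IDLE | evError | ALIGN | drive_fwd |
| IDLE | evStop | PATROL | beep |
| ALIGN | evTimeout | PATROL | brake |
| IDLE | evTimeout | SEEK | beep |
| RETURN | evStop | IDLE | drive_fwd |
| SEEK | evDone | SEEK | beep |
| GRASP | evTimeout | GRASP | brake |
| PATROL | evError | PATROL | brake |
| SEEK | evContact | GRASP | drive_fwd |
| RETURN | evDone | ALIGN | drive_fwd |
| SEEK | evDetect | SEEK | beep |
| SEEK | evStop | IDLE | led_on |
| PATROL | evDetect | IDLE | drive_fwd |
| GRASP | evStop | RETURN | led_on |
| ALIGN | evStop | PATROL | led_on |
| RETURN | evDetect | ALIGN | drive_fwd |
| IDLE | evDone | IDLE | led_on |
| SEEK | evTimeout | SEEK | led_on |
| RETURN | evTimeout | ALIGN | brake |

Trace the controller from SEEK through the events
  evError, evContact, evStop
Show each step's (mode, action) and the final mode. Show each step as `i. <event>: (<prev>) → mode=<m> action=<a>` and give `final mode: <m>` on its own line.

final mode: PATROL

1. evError: (SEEK) → mode=RETURN action=drive_fwd
2. evContact: (RETURN) → mode=IDLE action=led_on
3. evStop: (IDLE) → mode=PATROL action=beep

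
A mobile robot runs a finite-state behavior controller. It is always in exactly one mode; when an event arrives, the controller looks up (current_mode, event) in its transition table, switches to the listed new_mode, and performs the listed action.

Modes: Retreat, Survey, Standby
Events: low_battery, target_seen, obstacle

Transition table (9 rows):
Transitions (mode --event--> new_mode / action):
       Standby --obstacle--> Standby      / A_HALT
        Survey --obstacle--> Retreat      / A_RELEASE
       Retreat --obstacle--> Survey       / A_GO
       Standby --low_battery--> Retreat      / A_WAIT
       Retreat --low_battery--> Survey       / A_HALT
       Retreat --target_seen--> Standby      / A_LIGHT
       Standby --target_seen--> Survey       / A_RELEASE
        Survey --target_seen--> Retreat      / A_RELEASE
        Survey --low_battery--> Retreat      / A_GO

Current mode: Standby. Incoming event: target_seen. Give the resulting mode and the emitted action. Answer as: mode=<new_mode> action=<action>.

mode=Survey action=A_RELEASE

current mode = Standby; filter table to that mode:
  (Standby, obstacle) → (Standby, A_HALT)
  (Standby, low_battery) → (Retreat, A_WAIT)
  (Standby, target_seen) → (Survey, A_RELEASE)  ← event matches
event = target_seen selects (Survey, A_RELEASE)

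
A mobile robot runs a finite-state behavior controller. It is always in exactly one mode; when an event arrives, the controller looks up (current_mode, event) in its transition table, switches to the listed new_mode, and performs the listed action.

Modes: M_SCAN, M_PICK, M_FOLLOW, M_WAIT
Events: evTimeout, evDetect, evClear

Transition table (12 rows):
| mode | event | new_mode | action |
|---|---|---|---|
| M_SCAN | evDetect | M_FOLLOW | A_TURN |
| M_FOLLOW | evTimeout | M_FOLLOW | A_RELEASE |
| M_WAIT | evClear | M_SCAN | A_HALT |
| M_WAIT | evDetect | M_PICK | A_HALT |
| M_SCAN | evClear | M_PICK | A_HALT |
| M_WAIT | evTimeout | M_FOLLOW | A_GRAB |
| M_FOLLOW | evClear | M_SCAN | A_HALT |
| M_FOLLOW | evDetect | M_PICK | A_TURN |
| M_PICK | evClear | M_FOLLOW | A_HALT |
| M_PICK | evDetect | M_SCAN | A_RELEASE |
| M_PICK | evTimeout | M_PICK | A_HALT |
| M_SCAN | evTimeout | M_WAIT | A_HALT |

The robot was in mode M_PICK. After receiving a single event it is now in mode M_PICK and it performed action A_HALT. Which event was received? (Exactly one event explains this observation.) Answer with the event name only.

try evTimeout: (M_PICK, evTimeout) → (M_PICK, A_HALT)  ← matches
try evDetect: (M_PICK, evDetect) → (M_SCAN, A_RELEASE)
try evClear: (M_PICK, evClear) → (M_FOLLOW, A_HALT)

evTimeout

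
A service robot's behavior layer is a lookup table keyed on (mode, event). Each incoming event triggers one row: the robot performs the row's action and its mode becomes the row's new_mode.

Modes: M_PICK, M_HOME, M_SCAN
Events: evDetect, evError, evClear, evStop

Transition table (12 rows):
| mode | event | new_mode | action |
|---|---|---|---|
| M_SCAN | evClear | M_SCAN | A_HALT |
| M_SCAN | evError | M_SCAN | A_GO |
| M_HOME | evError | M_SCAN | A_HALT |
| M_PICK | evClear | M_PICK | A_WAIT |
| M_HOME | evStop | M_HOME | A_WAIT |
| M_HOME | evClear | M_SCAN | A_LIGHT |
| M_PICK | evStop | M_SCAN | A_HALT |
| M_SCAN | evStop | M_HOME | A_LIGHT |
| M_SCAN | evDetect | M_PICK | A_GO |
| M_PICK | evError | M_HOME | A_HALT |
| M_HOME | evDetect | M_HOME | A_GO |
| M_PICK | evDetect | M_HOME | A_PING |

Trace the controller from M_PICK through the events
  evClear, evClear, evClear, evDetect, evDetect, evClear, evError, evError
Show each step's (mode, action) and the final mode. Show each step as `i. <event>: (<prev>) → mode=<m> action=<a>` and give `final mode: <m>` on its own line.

1. evClear: (M_PICK) → mode=M_PICK action=A_WAIT
2. evClear: (M_PICK) → mode=M_PICK action=A_WAIT
3. evClear: (M_PICK) → mode=M_PICK action=A_WAIT
4. evDetect: (M_PICK) → mode=M_HOME action=A_PING
5. evDetect: (M_HOME) → mode=M_HOME action=A_GO
6. evClear: (M_HOME) → mode=M_SCAN action=A_LIGHT
7. evError: (M_SCAN) → mode=M_SCAN action=A_GO
8. evError: (M_SCAN) → mode=M_SCAN action=A_GO

final mode: M_SCAN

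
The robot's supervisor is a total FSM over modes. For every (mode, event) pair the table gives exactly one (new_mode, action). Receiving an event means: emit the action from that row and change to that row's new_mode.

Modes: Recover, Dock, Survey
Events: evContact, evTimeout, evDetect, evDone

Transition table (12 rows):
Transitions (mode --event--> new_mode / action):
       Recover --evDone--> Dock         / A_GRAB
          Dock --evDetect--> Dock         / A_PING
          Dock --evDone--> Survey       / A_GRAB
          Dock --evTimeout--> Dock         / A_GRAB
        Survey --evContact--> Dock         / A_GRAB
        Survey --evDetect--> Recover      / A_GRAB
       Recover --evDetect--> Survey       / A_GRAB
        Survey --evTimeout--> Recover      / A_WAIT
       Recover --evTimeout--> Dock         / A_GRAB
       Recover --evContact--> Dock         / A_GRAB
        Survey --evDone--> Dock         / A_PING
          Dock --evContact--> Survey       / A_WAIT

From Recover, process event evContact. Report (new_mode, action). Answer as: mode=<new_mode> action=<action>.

current mode = Recover; filter table to that mode:
  (Recover, evDone) → (Dock, A_GRAB)
  (Recover, evDetect) → (Survey, A_GRAB)
  (Recover, evTimeout) → (Dock, A_GRAB)
  (Recover, evContact) → (Dock, A_GRAB)  ← event matches
event = evContact selects (Dock, A_GRAB)

mode=Dock action=A_GRAB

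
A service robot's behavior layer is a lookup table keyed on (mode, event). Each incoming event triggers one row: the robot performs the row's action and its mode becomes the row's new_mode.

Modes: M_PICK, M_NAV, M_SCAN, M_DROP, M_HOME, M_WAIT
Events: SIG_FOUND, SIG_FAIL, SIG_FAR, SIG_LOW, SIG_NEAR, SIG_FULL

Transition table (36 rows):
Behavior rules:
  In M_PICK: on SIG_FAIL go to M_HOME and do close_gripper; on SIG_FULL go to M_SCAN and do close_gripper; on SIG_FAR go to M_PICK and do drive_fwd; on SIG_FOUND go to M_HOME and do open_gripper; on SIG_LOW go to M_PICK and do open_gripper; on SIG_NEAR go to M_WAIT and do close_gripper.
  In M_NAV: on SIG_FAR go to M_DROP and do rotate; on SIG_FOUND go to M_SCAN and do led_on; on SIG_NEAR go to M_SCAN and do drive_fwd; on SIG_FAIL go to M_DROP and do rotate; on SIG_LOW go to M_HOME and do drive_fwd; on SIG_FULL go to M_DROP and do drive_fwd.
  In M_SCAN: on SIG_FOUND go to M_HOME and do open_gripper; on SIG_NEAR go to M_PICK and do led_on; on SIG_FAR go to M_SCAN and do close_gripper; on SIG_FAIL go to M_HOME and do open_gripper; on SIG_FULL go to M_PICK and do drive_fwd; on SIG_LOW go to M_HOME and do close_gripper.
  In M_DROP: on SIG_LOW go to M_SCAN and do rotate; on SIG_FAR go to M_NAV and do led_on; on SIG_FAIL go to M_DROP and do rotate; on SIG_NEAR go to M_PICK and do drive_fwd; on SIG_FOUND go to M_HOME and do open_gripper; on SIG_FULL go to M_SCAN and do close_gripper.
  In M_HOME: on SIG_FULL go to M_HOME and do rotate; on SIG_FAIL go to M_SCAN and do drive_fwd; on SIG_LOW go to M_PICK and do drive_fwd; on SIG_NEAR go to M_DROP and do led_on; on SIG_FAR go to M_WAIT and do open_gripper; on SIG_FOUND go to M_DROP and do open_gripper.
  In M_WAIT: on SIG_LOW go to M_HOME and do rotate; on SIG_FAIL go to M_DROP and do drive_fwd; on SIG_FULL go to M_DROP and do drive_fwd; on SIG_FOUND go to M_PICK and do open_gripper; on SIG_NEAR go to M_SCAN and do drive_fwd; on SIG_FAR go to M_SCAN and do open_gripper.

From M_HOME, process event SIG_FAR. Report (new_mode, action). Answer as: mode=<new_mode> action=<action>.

current mode = M_HOME; filter table to that mode:
  (M_HOME, SIG_FULL) → (M_HOME, rotate)
  (M_HOME, SIG_FAIL) → (M_SCAN, drive_fwd)
  (M_HOME, SIG_LOW) → (M_PICK, drive_fwd)
  (M_HOME, SIG_NEAR) → (M_DROP, led_on)
  (M_HOME, SIG_FAR) → (M_WAIT, open_gripper)  ← event matches
  (M_HOME, SIG_FOUND) → (M_DROP, open_gripper)
event = SIG_FAR selects (M_WAIT, open_gripper)

mode=M_WAIT action=open_gripper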